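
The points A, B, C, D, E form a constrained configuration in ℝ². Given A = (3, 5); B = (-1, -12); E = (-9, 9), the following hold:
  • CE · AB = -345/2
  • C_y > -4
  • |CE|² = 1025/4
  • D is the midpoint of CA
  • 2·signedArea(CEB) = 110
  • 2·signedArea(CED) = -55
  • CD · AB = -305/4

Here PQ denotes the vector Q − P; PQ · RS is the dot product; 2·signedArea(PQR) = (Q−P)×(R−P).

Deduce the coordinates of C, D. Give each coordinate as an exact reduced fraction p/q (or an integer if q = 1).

1. C_x = 1  [2·signedArea(CEB) = 110 ∩ CE · AB = -345/2]
2. C_y = -7/2  [2·signedArea(CEB) = 110 ∩ CE · AB = -345/2]
   → C = (1, -7/2)
3. D_x = 2  [CD · AB = -305/4 ∩ D is the midpoint of CA]
4. D_y = 3/4  [CD · AB = -305/4 ∩ D is the midpoint of CA]
   → D = (2, 3/4)

C = (1, -7/2)
D = (2, 3/4)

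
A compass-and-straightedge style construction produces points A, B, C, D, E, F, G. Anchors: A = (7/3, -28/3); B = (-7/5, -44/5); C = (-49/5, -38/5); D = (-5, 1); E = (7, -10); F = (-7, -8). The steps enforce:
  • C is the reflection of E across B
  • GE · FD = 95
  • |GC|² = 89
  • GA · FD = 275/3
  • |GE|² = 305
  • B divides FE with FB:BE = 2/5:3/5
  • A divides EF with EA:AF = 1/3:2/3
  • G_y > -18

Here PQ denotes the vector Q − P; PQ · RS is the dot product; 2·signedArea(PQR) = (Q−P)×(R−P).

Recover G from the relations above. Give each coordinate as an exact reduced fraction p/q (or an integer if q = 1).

1. G_x = -9  [line -2·x + -9·y + -171 = 0 ∩ |GE|² = 305]
2. G_y = -17  [line -2·x + -9·y + -171 = 0 ∩ |GE|² = 305]
   → G = (-9, -17)

G = (-9, -17)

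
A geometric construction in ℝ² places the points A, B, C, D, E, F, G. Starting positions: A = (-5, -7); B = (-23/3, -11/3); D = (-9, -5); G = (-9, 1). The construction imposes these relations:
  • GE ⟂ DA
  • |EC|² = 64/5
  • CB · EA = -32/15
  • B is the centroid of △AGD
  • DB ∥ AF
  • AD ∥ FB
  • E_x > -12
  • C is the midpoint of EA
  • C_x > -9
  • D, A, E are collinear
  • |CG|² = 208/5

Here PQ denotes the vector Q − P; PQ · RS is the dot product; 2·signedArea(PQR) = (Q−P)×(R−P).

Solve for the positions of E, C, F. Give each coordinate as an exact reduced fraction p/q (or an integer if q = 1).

1. E_x = -57/5  [D, A, E are collinear ∩ GE ⟂ DA]
2. E_y = -19/5  [D, A, E are collinear ∩ GE ⟂ DA]
   → E = (-57/5, -19/5)
3. C_x = -41/5  [C is the midpoint of EA]
4. C_y = -27/5  [C is the midpoint of EA]
   → C = (-41/5, -27/5)
5. F_x = -11/3  [AD ∥ FB ∩ DB ∥ AF]
6. F_y = -17/3  [AD ∥ FB ∩ DB ∥ AF]
   → F = (-11/3, -17/3)

C = (-41/5, -27/5)
E = (-57/5, -19/5)
F = (-11/3, -17/3)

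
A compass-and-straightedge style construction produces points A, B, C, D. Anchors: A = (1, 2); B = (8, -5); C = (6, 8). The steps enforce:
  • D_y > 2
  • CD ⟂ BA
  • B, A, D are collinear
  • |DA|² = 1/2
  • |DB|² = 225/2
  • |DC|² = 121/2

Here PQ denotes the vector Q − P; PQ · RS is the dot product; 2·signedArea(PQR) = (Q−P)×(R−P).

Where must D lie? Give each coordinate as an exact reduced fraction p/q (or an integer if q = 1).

1. D_x = 1/2  [B, A, D are collinear ∩ CD ⟂ BA]
2. D_y = 5/2  [B, A, D are collinear ∩ CD ⟂ BA]
   → D = (1/2, 5/2)

D = (1/2, 5/2)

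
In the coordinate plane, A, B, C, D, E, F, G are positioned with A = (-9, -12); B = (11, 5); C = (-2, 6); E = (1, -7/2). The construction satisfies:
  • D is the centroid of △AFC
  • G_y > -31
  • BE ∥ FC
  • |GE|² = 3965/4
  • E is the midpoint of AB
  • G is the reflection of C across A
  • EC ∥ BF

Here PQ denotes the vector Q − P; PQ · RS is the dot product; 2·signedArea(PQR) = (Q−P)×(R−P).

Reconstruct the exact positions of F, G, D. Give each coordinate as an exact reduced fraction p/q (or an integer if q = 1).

D = (-1, 17/6)
F = (8, 29/2)
G = (-16, -30)

1. F_x = 8  [BE ∥ FC ∩ EC ∥ BF]
2. F_y = 29/2  [BE ∥ FC ∩ EC ∥ BF]
   → F = (8, 29/2)
3. G_x = -16  [G is the reflection of C across A]
4. G_y = -30  [G is the reflection of C across A]
   → G = (-16, -30)
5. D_x = -1  [D is the centroid of △AFC]
6. D_y = 17/6  [D is the centroid of △AFC]
   → D = (-1, 17/6)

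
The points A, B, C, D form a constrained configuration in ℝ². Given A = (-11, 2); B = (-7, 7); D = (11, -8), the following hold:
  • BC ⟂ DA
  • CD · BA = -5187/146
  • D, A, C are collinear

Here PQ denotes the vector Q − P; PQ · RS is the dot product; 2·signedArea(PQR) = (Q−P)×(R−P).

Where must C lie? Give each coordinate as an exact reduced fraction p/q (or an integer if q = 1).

1. C_x = -1397/146  [D, A, C are collinear ∩ BC ⟂ DA]
2. C_y = 197/146  [D, A, C are collinear ∩ BC ⟂ DA]
   → C = (-1397/146, 197/146)

C = (-1397/146, 197/146)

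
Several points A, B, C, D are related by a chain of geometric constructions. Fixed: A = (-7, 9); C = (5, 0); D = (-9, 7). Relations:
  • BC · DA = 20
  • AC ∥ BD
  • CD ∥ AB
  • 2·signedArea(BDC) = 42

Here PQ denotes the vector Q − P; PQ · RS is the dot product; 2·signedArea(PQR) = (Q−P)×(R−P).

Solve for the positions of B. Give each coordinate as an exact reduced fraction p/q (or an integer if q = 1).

1. B_x = -21  [AC ∥ BD ∩ CD ∥ AB]
2. B_y = 16  [AC ∥ BD ∩ CD ∥ AB]
   → B = (-21, 16)

B = (-21, 16)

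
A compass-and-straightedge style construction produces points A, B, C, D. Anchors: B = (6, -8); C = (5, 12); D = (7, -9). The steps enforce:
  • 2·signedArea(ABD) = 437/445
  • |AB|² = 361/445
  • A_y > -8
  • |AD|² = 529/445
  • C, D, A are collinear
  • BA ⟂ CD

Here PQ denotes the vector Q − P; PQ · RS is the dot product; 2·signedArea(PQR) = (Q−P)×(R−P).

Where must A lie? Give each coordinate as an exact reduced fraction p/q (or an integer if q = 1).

1. A_x = 3069/445  [C, D, A are collinear ∩ BA ⟂ CD]
2. A_y = -3522/445  [C, D, A are collinear ∩ BA ⟂ CD]
   → A = (3069/445, -3522/445)

A = (3069/445, -3522/445)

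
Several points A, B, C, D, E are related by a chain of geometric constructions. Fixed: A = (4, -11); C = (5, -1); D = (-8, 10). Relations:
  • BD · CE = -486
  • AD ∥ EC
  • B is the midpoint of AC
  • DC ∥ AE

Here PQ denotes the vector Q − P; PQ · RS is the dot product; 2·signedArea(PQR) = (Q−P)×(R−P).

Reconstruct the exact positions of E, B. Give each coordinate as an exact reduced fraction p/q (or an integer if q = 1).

1. E_x = 17  [AD ∥ EC ∩ DC ∥ AE]
2. E_y = -22  [AD ∥ EC ∩ DC ∥ AE]
   → E = (17, -22)
3. B_x = 9/2  [B is the midpoint of AC]
4. B_y = -6  [B is the midpoint of AC]
   → B = (9/2, -6)

B = (9/2, -6)
E = (17, -22)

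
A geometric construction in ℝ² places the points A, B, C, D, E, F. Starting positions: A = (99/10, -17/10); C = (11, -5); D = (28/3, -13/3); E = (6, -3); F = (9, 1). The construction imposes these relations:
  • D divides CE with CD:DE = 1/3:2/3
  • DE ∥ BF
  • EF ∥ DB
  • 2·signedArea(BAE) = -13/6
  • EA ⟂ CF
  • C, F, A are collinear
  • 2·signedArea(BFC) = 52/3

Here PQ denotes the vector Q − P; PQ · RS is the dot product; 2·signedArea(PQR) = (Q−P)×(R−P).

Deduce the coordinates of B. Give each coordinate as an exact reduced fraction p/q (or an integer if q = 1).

1. B_x = 37/3  [DE ∥ BF ∩ EF ∥ DB]
2. B_y = -1/3  [DE ∥ BF ∩ EF ∥ DB]
   → B = (37/3, -1/3)

B = (37/3, -1/3)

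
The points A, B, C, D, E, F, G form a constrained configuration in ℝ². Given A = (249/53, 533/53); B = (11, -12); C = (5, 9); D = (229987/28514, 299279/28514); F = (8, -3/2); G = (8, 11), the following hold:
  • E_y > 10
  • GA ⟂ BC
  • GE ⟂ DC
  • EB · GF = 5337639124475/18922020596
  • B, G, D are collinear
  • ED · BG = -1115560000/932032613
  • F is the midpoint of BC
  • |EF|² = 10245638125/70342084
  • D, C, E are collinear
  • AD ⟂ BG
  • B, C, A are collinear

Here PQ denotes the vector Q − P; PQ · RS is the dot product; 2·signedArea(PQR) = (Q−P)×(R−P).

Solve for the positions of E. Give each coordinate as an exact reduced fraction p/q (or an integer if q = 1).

E = (77687441759/9461010298, 99973441403/9461010298)

1. E_x = 77687441759/9461010298  [D, C, E are collinear ∩ GE ⟂ DC]
2. E_y = 99973441403/9461010298  [D, C, E are collinear ∩ GE ⟂ DC]
   → E = (77687441759/9461010298, 99973441403/9461010298)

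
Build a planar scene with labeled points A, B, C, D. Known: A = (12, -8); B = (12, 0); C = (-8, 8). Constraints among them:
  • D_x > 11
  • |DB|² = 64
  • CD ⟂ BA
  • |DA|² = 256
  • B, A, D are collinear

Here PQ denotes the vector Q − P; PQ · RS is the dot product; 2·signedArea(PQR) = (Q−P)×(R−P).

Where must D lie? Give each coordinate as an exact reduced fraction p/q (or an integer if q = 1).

D = (12, 8)

1. D_x = 12  [B, A, D are collinear ∩ CD ⟂ BA]
2. D_y = 8  [B, A, D are collinear ∩ CD ⟂ BA]
   → D = (12, 8)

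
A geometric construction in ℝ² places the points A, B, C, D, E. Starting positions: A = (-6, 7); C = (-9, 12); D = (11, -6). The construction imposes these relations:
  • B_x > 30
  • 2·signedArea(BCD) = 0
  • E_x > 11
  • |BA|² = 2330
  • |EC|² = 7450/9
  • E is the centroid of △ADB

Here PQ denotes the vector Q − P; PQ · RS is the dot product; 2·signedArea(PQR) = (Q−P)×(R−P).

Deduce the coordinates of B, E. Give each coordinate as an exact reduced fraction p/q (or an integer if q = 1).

1. B_x = 31  [line 18·x + 20·y + -78 = 0 ∩ |BA|² = 2330]
2. B_y = -24  [line 18·x + 20·y + -78 = 0 ∩ |BA|² = 2330]
   → B = (31, -24)
3. E_x = 12  [E is the centroid of △ADB]
4. E_y = -23/3  [E is the centroid of △ADB]
   → E = (12, -23/3)

B = (31, -24)
E = (12, -23/3)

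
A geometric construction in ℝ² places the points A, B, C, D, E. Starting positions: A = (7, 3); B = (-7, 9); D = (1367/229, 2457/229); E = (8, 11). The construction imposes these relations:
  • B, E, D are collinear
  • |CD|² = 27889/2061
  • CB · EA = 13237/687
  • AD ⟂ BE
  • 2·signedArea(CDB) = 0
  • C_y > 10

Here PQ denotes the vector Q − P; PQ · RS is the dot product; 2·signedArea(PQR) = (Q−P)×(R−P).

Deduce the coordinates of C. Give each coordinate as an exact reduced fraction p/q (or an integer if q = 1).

C = (532/229, 7037/687)

1. C_x = 532/229  [2·signedArea(CDB) = 0 ∩ CB · EA = 13237/687]
2. C_y = 7037/687  [2·signedArea(CDB) = 0 ∩ CB · EA = 13237/687]
   → C = (532/229, 7037/687)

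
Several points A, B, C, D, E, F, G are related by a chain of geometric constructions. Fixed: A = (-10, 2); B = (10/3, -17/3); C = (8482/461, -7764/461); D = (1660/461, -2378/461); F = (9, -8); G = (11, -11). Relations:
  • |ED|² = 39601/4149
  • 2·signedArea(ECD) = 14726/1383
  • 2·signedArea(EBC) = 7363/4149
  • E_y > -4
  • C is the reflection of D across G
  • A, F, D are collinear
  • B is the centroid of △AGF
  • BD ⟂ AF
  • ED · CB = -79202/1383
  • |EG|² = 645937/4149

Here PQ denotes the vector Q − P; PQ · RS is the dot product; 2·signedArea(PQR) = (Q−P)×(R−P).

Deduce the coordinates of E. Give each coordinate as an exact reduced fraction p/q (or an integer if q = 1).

1. E_x = 1199/1383  [2·signedArea(EBC) = 7363/4149 ∩ 2·signedArea(ECD) = 14726/1383]
2. E_y = -5144/1383  [2·signedArea(EBC) = 7363/4149 ∩ 2·signedArea(ECD) = 14726/1383]
   → E = (1199/1383, -5144/1383)

E = (1199/1383, -5144/1383)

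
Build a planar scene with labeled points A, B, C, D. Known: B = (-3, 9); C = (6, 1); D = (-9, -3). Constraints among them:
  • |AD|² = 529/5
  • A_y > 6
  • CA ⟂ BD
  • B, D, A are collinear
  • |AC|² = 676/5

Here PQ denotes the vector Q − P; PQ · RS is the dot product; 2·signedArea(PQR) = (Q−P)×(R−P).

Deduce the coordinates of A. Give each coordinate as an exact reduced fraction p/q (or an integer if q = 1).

1. A_x = -22/5  [B, D, A are collinear ∩ CA ⟂ BD]
2. A_y = 31/5  [B, D, A are collinear ∩ CA ⟂ BD]
   → A = (-22/5, 31/5)

A = (-22/5, 31/5)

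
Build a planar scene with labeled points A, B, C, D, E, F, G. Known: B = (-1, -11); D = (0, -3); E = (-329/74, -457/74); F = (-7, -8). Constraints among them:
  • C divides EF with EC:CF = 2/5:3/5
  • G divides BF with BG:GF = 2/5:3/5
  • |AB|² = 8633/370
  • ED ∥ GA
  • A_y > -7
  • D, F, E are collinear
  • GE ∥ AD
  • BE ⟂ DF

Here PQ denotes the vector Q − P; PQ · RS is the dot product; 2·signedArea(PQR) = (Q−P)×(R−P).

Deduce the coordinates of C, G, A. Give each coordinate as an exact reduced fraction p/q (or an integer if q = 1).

A = (387/370, -2451/370)
C = (-2023/370, -511/74)
G = (-17/5, -49/5)

1. C_x = -2023/370  [C divides EF with EC:CF = 2/5:3/5]
2. C_y = -511/74  [C divides EF with EC:CF = 2/5:3/5]
   → C = (-2023/370, -511/74)
3. G_x = -17/5  [G divides BF with BG:GF = 2/5:3/5]
4. G_y = -49/5  [G divides BF with BG:GF = 2/5:3/5]
   → G = (-17/5, -49/5)
5. A_x = 387/370  [GE ∥ AD ∩ ED ∥ GA]
6. A_y = -2451/370  [GE ∥ AD ∩ ED ∥ GA]
   → A = (387/370, -2451/370)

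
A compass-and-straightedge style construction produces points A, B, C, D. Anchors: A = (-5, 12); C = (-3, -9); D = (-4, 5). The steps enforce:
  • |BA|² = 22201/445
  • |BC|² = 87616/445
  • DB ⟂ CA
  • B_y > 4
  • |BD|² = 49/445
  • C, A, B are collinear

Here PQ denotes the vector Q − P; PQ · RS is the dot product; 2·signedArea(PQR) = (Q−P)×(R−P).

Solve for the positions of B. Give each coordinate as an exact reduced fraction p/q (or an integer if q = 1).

1. B_x = -1927/445  [C, A, B are collinear ∩ DB ⟂ CA]
2. B_y = 2211/445  [C, A, B are collinear ∩ DB ⟂ CA]
   → B = (-1927/445, 2211/445)

B = (-1927/445, 2211/445)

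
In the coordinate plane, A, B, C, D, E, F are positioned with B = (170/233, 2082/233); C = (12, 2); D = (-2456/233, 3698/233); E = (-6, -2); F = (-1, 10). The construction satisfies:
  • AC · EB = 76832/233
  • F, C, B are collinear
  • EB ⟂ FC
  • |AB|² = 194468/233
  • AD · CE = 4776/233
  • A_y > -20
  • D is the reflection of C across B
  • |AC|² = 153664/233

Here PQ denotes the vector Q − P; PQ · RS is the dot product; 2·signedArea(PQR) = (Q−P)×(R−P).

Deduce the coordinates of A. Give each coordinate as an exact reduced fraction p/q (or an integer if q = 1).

A = (-340/233, -4630/233)

1. A_x = -340/233  [AC · EB = 76832/233 ∩ AD · CE = 4776/233]
2. A_y = -4630/233  [AC · EB = 76832/233 ∩ AD · CE = 4776/233]
   → A = (-340/233, -4630/233)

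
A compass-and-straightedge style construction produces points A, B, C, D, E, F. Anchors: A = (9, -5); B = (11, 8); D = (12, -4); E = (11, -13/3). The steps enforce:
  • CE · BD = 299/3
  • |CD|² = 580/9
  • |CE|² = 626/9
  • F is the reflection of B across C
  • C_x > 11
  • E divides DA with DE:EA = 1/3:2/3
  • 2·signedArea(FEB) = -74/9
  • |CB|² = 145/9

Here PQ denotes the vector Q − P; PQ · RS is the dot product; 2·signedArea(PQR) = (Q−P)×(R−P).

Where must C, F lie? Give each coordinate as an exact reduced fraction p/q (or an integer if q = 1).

C = (34/3, 4)
F = (35/3, 0)

1. C_x = 34/3  [line -1·x + 12·y + -110/3 = 0 ∩ |CB|² = 145/9]
2. C_y = 4  [line -1·x + 12·y + -110/3 = 0 ∩ |CB|² = 145/9]
   → C = (34/3, 4)
3. F_x = 35/3  [F is the reflection of B across C]
4. F_y = 0  [F is the reflection of B across C]
   → F = (35/3, 0)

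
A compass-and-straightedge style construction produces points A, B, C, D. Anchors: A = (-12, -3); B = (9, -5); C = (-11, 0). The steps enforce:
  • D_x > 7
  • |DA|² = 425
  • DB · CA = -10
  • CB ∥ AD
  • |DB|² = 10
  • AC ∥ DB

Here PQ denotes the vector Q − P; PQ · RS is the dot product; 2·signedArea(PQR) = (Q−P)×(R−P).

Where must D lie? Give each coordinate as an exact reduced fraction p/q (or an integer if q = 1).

D = (8, -8)

1. D_x = 8  [AC ∥ DB ∩ CB ∥ AD]
2. D_y = -8  [AC ∥ DB ∩ CB ∥ AD]
   → D = (8, -8)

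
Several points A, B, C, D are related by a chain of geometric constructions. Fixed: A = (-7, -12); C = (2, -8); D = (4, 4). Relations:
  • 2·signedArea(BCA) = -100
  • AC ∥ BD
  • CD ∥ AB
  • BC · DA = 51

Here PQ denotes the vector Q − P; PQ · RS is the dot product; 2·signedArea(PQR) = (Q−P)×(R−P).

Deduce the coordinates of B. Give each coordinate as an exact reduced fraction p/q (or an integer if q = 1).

1. B_x = -5  [AC ∥ BD ∩ CD ∥ AB]
2. B_y = 0  [AC ∥ BD ∩ CD ∥ AB]
   → B = (-5, 0)

B = (-5, 0)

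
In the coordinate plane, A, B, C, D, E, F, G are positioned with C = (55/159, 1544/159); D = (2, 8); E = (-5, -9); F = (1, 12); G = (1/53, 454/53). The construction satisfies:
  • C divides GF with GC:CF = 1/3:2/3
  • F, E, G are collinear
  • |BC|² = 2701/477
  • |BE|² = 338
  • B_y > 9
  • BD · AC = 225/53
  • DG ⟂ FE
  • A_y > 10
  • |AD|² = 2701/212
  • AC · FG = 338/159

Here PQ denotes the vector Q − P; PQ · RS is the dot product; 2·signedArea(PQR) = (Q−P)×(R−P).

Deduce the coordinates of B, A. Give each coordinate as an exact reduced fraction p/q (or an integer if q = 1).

A = (-51/106, 560/53)
B = (-104/53, 484/53)

1. A_x = -51/106  [line 52/53·x + 182/53·y + -1898/53 = 0 ∩ |AD|² = 2701/212]
2. A_y = 560/53  [line 52/53·x + 182/53·y + -1898/53 = 0 ∩ |AD|² = 2701/212]
   → A = (-51/106, 560/53)
3. B_x = -104/53  [line -263/318·x + 136/159·y + -500/53 = 0 ∩ |BE|² = 338]
4. B_y = 484/53  [line -263/318·x + 136/159·y + -500/53 = 0 ∩ |BE|² = 338]
   → B = (-104/53, 484/53)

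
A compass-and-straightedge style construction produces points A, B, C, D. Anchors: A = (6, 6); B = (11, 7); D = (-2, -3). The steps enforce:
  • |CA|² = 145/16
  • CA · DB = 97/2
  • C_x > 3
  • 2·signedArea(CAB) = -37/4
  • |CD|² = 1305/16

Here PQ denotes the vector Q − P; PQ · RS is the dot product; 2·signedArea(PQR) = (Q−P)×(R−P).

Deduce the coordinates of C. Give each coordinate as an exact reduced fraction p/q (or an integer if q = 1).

C = (4, 15/4)

1. C_x = 4  [2·signedArea(CAB) = -37/4 ∩ CA · DB = 97/2]
2. C_y = 15/4  [2·signedArea(CAB) = -37/4 ∩ CA · DB = 97/2]
   → C = (4, 15/4)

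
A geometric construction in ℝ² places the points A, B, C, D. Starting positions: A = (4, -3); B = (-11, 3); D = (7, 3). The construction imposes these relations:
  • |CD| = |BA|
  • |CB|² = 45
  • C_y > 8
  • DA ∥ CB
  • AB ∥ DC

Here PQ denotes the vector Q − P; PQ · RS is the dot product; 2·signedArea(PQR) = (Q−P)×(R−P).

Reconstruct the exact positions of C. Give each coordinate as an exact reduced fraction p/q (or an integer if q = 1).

C = (-8, 9)

1. C_x = -8  [DA ∥ CB ∩ AB ∥ DC]
2. C_y = 9  [DA ∥ CB ∩ AB ∥ DC]
   → C = (-8, 9)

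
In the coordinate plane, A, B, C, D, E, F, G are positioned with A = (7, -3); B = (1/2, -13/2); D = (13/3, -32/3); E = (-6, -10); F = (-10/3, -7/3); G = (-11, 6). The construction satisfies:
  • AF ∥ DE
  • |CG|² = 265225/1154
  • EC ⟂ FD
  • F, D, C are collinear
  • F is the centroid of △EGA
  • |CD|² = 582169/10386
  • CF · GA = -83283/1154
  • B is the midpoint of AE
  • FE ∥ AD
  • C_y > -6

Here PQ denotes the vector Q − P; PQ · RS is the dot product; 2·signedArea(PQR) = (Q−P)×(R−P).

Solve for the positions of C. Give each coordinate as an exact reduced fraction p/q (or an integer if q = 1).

C = (-849/1154, -5951/1154)

1. C_x = -849/1154  [F, D, C are collinear ∩ EC ⟂ FD]
2. C_y = -5951/1154  [F, D, C are collinear ∩ EC ⟂ FD]
   → C = (-849/1154, -5951/1154)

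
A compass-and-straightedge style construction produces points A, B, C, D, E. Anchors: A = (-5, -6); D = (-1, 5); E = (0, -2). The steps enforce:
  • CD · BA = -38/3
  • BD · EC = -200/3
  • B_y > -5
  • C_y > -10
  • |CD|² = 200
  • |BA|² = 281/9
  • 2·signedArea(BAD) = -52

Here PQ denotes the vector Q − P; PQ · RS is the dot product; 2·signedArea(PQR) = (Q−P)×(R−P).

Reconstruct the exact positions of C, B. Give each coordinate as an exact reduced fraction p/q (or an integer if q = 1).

1. B_x = 1/3  [line -11·x + 4·y + 21 = 0 ∩ |BA|² = 281/9]
2. B_y = -13/3  [line -11·x + 4·y + 21 = 0 ∩ |BA|² = 281/9]
   → B = (1/3, -13/3)
3. C_x = 1  [CD · BA = -38/3 ∩ BD · EC = -200/3]
4. C_y = -9  [CD · BA = -38/3 ∩ BD · EC = -200/3]
   → C = (1, -9)

B = (1/3, -13/3)
C = (1, -9)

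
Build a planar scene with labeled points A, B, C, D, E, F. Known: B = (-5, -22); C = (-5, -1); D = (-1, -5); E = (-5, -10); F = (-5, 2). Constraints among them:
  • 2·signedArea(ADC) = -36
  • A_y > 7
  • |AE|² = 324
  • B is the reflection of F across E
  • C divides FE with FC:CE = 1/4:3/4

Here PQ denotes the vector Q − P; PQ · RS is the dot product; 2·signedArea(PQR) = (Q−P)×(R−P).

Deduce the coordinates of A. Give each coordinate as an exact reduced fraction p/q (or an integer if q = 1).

A = (-5, 8)

1. A_x = -5  [line -4·x + -4·y + 12 = 0 ∩ |AE|² = 324]
2. A_y = 8  [line -4·x + -4·y + 12 = 0 ∩ |AE|² = 324]
   → A = (-5, 8)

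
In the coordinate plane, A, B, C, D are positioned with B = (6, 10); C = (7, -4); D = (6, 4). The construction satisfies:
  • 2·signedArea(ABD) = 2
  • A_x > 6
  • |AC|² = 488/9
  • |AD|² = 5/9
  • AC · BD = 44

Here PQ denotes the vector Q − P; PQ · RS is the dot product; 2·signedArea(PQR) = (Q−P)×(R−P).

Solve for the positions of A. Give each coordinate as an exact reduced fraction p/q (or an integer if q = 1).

A = (19/3, 10/3)

1. A_x = 19/3  [2·signedArea(ABD) = 2 ∩ AC · BD = 44]
2. A_y = 10/3  [2·signedArea(ABD) = 2 ∩ AC · BD = 44]
   → A = (19/3, 10/3)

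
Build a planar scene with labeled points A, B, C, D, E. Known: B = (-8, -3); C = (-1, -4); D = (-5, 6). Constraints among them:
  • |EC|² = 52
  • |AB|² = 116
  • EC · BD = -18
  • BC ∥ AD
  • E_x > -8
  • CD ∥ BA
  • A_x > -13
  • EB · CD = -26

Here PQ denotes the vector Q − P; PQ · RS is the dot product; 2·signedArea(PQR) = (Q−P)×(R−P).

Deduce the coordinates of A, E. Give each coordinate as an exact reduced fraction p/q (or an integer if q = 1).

A = (-12, 7)
E = (-7, 0)

1. A_x = -12  [BC ∥ AD ∩ CD ∥ BA]
2. A_y = 7  [BC ∥ AD ∩ CD ∥ BA]
   → A = (-12, 7)
3. E_x = -7  [EB · CD = -26 ∩ EC · BD = -18]
4. E_y = 0  [EB · CD = -26 ∩ EC · BD = -18]
   → E = (-7, 0)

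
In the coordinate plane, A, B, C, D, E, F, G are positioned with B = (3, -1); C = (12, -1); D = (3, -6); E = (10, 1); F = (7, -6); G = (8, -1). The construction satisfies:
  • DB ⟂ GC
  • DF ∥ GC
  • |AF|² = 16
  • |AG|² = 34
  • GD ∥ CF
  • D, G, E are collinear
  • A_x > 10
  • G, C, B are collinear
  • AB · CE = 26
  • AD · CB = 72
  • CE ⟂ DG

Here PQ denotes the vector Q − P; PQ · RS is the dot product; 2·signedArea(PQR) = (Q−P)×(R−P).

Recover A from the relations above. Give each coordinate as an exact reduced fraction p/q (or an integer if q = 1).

1. A_x = 11  [AD · CB = 72 ∩ AB · CE = 26]
2. A_y = -6  [AD · CB = 72 ∩ AB · CE = 26]
   → A = (11, -6)

A = (11, -6)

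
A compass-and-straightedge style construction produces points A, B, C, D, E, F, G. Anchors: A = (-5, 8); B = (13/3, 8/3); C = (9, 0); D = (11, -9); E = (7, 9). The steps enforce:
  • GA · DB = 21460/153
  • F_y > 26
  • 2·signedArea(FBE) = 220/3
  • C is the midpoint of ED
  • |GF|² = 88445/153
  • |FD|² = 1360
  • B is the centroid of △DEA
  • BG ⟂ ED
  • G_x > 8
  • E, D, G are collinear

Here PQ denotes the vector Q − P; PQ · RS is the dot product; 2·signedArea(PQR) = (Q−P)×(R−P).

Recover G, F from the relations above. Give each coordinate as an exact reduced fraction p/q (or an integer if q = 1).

F = (3, 27)
G = (419/51, 60/17)

1. G_x = 419/51  [E, D, G are collinear ∩ BG ⟂ ED]
2. G_y = 60/17  [E, D, G are collinear ∩ BG ⟂ ED]
   → G = (419/51, 60/17)
3. F_x = 3  [line -19/3·x + 8/3·y + -53 = 0 ∩ |FD|² = 1360]
4. F_y = 27  [line -19/3·x + 8/3·y + -53 = 0 ∩ |FD|² = 1360]
   → F = (3, 27)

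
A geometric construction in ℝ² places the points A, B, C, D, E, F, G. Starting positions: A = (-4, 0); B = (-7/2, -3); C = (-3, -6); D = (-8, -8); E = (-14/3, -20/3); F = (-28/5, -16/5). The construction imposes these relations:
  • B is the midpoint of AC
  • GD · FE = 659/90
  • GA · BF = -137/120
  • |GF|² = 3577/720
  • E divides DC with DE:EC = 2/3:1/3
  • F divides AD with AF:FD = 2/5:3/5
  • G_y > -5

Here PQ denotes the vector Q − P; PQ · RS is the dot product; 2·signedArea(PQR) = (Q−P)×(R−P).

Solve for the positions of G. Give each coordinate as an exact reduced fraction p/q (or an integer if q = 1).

1. G_x = -49/12  [GD · FE = 659/90 ∩ GA · BF = -137/120]
2. G_y = -29/6  [GD · FE = 659/90 ∩ GA · BF = -137/120]
   → G = (-49/12, -29/6)

G = (-49/12, -29/6)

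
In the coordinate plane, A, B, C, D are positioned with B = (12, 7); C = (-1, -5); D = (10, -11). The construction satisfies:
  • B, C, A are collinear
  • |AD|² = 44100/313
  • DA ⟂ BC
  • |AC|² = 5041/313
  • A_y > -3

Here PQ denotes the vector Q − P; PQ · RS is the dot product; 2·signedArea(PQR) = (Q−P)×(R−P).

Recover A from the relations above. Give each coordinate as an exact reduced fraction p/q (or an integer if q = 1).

A = (610/313, -713/313)

1. A_x = 610/313  [B, C, A are collinear ∩ DA ⟂ BC]
2. A_y = -713/313  [B, C, A are collinear ∩ DA ⟂ BC]
   → A = (610/313, -713/313)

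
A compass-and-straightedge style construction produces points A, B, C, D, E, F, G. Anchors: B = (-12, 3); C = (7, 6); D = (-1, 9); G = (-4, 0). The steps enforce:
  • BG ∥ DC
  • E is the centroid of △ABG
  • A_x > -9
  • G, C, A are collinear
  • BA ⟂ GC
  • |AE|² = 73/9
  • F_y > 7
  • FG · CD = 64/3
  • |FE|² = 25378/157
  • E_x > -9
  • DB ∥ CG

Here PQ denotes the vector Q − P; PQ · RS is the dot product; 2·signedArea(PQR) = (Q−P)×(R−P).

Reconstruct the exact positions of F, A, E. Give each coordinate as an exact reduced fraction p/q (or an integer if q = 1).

A = (-1398/157, -420/157)
E = (-3910/471, 17/157)
F = (5/3, 8)

1. A_x = -1398/157  [G, C, A are collinear ∩ BA ⟂ GC]
2. A_y = -420/157  [G, C, A are collinear ∩ BA ⟂ GC]
   → A = (-1398/157, -420/157)
3. E_x = -3910/471  [E is the centroid of △ABG]
4. E_y = 17/157  [E is the centroid of △ABG]
   → E = (-3910/471, 17/157)
5. F_x = 5/3  [line 8·x + -3·y + 32/3 = 0 ∩ |FE|² = 25378/157]
6. F_y = 8  [line 8·x + -3·y + 32/3 = 0 ∩ |FE|² = 25378/157]
   → F = (5/3, 8)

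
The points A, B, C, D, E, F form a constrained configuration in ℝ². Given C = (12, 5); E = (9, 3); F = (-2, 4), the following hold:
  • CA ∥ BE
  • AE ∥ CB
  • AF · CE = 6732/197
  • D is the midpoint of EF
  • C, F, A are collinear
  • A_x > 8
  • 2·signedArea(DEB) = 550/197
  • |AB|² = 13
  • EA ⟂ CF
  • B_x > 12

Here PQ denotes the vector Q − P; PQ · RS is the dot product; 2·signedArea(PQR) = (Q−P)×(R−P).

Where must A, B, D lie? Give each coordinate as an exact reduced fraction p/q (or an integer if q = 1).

1. A_x = 1748/197  [C, F, A are collinear ∩ EA ⟂ CF]
2. A_y = 941/197  [C, F, A are collinear ∩ EA ⟂ CF]
   → A = (1748/197, 941/197)
3. B_x = 2389/197  [CA ∥ BE ∩ AE ∥ CB]
4. B_y = 635/197  [CA ∥ BE ∩ AE ∥ CB]
   → B = (2389/197, 635/197)
5. D_x = 7/2  [D is the midpoint of EF]
6. D_y = 7/2  [D is the midpoint of EF]
   → D = (7/2, 7/2)

A = (1748/197, 941/197)
B = (2389/197, 635/197)
D = (7/2, 7/2)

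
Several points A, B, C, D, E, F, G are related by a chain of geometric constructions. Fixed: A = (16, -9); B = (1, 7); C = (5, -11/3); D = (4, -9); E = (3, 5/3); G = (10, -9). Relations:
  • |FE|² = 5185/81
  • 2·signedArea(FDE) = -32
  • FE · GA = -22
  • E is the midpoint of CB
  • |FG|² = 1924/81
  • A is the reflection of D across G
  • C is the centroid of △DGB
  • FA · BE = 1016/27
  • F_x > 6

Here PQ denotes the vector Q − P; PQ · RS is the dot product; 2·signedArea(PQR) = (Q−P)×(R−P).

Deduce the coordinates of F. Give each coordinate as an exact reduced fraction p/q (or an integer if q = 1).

F = (20/3, -49/9)

1. F_x = 20/3  [FE · GA = -22 ∩ 2·signedArea(FDE) = -32]
2. F_y = -49/9  [FE · GA = -22 ∩ 2·signedArea(FDE) = -32]
   → F = (20/3, -49/9)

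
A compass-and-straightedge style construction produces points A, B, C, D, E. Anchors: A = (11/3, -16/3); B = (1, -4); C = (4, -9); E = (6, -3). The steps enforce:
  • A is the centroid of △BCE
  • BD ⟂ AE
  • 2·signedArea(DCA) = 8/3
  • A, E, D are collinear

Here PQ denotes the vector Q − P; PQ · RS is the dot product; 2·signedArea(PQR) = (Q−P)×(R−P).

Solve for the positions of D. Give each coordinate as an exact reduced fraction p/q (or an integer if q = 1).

D = (3, -6)

1. D_x = 3  [A, E, D are collinear ∩ BD ⟂ AE]
2. D_y = -6  [A, E, D are collinear ∩ BD ⟂ AE]
   → D = (3, -6)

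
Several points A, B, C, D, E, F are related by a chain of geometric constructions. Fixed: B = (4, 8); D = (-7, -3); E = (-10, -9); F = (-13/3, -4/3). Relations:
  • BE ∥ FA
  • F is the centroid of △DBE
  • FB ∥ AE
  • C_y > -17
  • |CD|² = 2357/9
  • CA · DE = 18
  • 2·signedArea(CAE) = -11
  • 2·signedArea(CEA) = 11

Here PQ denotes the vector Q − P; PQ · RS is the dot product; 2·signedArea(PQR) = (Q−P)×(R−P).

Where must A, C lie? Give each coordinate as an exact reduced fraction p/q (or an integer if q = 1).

1. A_x = -55/3  [FB ∥ AE ∩ BE ∥ FA]
2. A_y = -55/3  [FB ∥ AE ∩ BE ∥ FA]
   → A = (-55/3, -55/3)
3. C_x = -47/3  [2·signedArea(CEA) = 11 ∩ CA · DE = 18]
4. C_y = -50/3  [2·signedArea(CEA) = 11 ∩ CA · DE = 18]
   → C = (-47/3, -50/3)

A = (-55/3, -55/3)
C = (-47/3, -50/3)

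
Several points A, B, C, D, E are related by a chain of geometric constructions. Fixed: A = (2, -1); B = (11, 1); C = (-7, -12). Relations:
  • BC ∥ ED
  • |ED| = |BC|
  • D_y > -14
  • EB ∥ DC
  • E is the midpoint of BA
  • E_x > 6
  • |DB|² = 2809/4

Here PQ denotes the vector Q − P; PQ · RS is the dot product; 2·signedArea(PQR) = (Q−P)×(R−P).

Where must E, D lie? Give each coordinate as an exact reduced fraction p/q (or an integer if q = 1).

1. E_x = 13/2  [E is the midpoint of BA]
2. E_y = 0  [E is the midpoint of BA]
   → E = (13/2, 0)
3. D_x = -23/2  [EB ∥ DC ∩ BC ∥ ED]
4. D_y = -13  [EB ∥ DC ∩ BC ∥ ED]
   → D = (-23/2, -13)

D = (-23/2, -13)
E = (13/2, 0)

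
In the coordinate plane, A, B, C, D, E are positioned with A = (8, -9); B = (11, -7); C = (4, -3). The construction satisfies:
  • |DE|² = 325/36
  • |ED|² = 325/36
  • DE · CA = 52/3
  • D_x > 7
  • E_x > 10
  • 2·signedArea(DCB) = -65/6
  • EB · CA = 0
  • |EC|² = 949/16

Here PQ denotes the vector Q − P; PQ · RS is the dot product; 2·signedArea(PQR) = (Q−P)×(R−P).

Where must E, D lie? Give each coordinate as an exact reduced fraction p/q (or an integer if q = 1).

D = (89/12, -13/2)
E = (41/4, -15/2)

1. E_x = 41/4  [line -4·x + 6·y + 86 = 0 ∩ |EC|² = 949/16]
2. E_y = -15/2  [line -4·x + 6·y + 86 = 0 ∩ |EC|² = 949/16]
   → E = (41/4, -15/2)
3. D_x = 89/12  [DE · CA = 52/3 ∩ 2·signedArea(DCB) = -65/6]
4. D_y = -13/2  [DE · CA = 52/3 ∩ 2·signedArea(DCB) = -65/6]
   → D = (89/12, -13/2)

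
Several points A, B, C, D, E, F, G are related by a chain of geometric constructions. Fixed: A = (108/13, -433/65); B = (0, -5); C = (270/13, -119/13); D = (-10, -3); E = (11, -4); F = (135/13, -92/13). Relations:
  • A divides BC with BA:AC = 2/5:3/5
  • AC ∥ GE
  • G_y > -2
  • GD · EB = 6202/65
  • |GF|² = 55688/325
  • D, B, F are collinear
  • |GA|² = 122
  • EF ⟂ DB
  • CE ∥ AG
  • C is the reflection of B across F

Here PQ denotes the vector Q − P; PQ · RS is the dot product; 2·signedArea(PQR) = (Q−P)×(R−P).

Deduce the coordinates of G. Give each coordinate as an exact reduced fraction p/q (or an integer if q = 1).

1. G_x = -19/13  [AC ∥ GE ∩ CE ∥ AG]
2. G_y = -98/65  [AC ∥ GE ∩ CE ∥ AG]
   → G = (-19/13, -98/65)

G = (-19/13, -98/65)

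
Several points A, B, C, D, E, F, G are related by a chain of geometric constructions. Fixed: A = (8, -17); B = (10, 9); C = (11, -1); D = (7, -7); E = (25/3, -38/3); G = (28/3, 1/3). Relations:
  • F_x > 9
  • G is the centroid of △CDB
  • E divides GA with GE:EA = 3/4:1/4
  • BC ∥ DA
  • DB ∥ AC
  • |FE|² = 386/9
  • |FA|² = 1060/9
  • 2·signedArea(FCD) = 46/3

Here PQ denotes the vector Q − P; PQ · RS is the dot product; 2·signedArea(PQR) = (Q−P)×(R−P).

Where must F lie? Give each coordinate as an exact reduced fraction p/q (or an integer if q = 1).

1. F_x = 10  [line 6·x + -4·y + -256/3 = 0 ∩ |FA|² = 1060/9]
2. F_y = -19/3  [line 6·x + -4·y + -256/3 = 0 ∩ |FA|² = 1060/9]
   → F = (10, -19/3)

F = (10, -19/3)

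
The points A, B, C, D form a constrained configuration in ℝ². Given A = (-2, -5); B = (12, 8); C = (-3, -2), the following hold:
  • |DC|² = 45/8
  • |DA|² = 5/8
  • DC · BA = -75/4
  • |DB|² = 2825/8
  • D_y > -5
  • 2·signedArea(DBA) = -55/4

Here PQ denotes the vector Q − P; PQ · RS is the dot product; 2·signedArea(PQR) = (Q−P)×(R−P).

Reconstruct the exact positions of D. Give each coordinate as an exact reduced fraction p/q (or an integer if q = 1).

D = (-9/4, -17/4)

1. D_x = -9/4  [DC · BA = -75/4 ∩ 2·signedArea(DBA) = -55/4]
2. D_y = -17/4  [DC · BA = -75/4 ∩ 2·signedArea(DBA) = -55/4]
   → D = (-9/4, -17/4)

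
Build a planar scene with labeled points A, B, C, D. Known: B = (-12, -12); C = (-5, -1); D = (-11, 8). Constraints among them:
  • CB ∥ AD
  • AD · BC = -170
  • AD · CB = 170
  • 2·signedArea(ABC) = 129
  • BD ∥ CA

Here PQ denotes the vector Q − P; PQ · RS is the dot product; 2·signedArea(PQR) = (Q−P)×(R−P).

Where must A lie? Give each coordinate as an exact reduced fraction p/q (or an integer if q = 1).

A = (-4, 19)

1. A_x = -4  [CB ∥ AD ∩ BD ∥ CA]
2. A_y = 19  [CB ∥ AD ∩ BD ∥ CA]
   → A = (-4, 19)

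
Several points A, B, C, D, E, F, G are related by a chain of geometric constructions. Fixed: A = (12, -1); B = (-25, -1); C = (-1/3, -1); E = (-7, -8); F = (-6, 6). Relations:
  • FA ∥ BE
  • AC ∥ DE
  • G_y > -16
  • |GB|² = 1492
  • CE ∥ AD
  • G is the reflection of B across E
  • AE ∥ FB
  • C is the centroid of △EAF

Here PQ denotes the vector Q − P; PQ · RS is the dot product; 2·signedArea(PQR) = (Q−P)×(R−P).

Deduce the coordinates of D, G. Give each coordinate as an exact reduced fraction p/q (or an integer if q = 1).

1. D_x = 16/3  [AC ∥ DE ∩ CE ∥ AD]
2. D_y = -8  [AC ∥ DE ∩ CE ∥ AD]
   → D = (16/3, -8)
3. G_x = 11  [G is the reflection of B across E]
4. G_y = -15  [G is the reflection of B across E]
   → G = (11, -15)

D = (16/3, -8)
G = (11, -15)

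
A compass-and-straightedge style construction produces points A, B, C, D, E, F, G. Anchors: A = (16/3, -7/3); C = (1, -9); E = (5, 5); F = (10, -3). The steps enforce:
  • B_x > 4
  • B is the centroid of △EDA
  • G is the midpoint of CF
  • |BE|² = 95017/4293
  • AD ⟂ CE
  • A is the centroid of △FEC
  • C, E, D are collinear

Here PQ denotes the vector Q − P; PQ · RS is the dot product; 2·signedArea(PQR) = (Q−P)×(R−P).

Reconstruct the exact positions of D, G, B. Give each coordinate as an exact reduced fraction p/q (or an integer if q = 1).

B = (2134/477, 155/477)
D = (491/159, -269/159)
G = (11/2, -6)

1. D_x = 491/159  [C, E, D are collinear ∩ AD ⟂ CE]
2. D_y = -269/159  [C, E, D are collinear ∩ AD ⟂ CE]
   → D = (491/159, -269/159)
3. G_x = 11/2  [G is the midpoint of CF]
4. G_y = -6  [G is the midpoint of CF]
   → G = (11/2, -6)
5. B_x = 2134/477  [B is the centroid of △EDA]
6. B_y = 155/477  [B is the centroid of △EDA]
   → B = (2134/477, 155/477)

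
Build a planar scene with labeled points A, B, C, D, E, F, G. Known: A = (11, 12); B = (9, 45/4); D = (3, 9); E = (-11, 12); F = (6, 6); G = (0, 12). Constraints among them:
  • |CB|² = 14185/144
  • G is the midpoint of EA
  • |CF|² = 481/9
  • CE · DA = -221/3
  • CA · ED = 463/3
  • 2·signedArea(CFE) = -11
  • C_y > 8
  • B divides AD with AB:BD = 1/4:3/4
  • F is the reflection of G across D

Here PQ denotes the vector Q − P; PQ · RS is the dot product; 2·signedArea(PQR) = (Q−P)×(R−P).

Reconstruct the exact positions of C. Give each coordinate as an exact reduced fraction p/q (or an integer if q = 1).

C = (-2/3, 9)

1. C_x = -2/3  [CE · DA = -221/3 ∩ CA · ED = 463/3]
2. C_y = 9  [CE · DA = -221/3 ∩ CA · ED = 463/3]
   → C = (-2/3, 9)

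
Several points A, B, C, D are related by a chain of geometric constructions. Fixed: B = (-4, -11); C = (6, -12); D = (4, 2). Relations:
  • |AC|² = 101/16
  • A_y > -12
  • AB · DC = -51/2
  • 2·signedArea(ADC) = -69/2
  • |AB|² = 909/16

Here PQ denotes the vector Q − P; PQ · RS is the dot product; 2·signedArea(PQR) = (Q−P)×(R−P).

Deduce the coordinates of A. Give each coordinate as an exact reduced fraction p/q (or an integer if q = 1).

1. A_x = 7/2  [2·signedArea(ADC) = -69/2 ∩ AB · DC = -51/2]
2. A_y = -47/4  [2·signedArea(ADC) = -69/2 ∩ AB · DC = -51/2]
   → A = (7/2, -47/4)

A = (7/2, -47/4)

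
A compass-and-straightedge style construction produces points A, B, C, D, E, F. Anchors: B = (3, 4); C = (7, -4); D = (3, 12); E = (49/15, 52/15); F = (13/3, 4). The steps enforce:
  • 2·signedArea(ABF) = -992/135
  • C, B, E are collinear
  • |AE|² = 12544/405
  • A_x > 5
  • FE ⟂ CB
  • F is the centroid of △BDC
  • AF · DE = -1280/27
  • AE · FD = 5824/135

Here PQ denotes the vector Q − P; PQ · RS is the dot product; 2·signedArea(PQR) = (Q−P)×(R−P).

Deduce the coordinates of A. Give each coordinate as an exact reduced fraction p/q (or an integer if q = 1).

A = (259/45, -68/45)

1. A_x = 259/45  [2·signedArea(ABF) = -992/135 ∩ AE · FD = 5824/135]
2. A_y = -68/45  [2·signedArea(ABF) = -992/135 ∩ AE · FD = 5824/135]
   → A = (259/45, -68/45)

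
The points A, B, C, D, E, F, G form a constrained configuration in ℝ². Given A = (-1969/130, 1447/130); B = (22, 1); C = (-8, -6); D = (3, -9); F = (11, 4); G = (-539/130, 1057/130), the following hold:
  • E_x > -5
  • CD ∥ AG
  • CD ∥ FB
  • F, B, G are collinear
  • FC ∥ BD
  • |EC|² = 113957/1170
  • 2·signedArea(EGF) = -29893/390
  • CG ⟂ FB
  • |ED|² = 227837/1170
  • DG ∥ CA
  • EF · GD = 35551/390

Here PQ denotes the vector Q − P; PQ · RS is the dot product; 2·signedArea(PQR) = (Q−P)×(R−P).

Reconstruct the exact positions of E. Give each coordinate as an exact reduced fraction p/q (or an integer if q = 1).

1. E_x = -1579/390  [EF · GD = 35551/390 ∩ 2·signedArea(EGF) = -29893/390]
2. E_y = 1187/390  [EF · GD = 35551/390 ∩ 2·signedArea(EGF) = -29893/390]
   → E = (-1579/390, 1187/390)

E = (-1579/390, 1187/390)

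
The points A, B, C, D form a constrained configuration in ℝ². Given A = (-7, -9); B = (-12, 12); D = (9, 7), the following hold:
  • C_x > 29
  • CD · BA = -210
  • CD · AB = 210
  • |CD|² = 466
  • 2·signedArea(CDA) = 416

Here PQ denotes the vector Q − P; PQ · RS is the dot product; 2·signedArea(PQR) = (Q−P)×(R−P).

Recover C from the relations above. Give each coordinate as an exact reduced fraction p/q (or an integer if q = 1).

C = (30, 2)

1. C_x = 30  [CD · AB = 210 ∩ 2·signedArea(CDA) = 416]
2. C_y = 2  [CD · AB = 210 ∩ 2·signedArea(CDA) = 416]
   → C = (30, 2)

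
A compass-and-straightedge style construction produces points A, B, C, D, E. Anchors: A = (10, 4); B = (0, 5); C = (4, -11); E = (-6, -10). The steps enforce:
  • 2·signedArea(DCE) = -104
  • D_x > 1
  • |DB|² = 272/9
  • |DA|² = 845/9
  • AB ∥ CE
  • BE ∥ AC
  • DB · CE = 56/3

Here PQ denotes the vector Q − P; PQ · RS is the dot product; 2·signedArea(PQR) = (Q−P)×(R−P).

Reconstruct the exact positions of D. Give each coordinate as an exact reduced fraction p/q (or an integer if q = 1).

D = (4/3, -1/3)

1. D_x = 4/3  [DB · CE = 56/3 ∩ 2·signedArea(DCE) = -104]
2. D_y = -1/3  [DB · CE = 56/3 ∩ 2·signedArea(DCE) = -104]
   → D = (4/3, -1/3)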